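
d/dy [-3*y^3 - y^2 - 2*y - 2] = -9*y^2 - 2*y - 2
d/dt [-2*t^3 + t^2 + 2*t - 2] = -6*t^2 + 2*t + 2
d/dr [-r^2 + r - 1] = 1 - 2*r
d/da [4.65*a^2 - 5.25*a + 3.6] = 9.3*a - 5.25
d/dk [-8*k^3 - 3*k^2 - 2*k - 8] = -24*k^2 - 6*k - 2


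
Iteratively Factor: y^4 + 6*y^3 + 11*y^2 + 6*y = (y + 2)*(y^3 + 4*y^2 + 3*y) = (y + 1)*(y + 2)*(y^2 + 3*y) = y*(y + 1)*(y + 2)*(y + 3)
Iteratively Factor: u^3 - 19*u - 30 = (u - 5)*(u^2 + 5*u + 6) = (u - 5)*(u + 3)*(u + 2)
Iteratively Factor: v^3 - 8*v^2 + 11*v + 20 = (v - 5)*(v^2 - 3*v - 4) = (v - 5)*(v + 1)*(v - 4)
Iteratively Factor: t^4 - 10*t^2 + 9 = (t + 1)*(t^3 - t^2 - 9*t + 9) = (t - 3)*(t + 1)*(t^2 + 2*t - 3) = (t - 3)*(t - 1)*(t + 1)*(t + 3)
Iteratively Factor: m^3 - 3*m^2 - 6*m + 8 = (m - 1)*(m^2 - 2*m - 8) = (m - 4)*(m - 1)*(m + 2)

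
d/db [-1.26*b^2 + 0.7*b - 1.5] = 0.7 - 2.52*b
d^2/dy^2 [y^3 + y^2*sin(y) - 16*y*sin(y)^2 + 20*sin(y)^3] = -y^2*sin(y) + 4*y*cos(y) - 32*y*cos(2*y) + 6*y - 13*sin(y) - 32*sin(2*y) + 45*sin(3*y)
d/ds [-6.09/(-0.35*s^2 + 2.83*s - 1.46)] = (17.2347 - 4.263*s)/(0.35*s^2 - 2.83*s + 1.46)^2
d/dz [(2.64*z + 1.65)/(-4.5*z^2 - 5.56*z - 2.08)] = (11.88*z^2 + 14.85*z + 3.6828)/(20.25*z^4 + 50.04*z^3 + 49.6336*z^2 + 23.1296*z + 4.3264)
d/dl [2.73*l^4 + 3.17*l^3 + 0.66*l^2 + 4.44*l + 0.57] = 10.92*l^3 + 9.51*l^2 + 1.32*l + 4.44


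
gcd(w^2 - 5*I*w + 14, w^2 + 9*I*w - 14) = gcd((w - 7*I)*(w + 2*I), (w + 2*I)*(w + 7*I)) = w + 2*I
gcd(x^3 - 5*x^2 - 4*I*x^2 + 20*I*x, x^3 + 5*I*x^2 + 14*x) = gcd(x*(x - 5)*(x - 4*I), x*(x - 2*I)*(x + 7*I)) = x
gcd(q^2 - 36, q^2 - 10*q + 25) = 1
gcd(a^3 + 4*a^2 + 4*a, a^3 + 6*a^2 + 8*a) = a^2 + 2*a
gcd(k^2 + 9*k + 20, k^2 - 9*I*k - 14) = 1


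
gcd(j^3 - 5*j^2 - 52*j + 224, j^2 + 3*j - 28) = j^2 + 3*j - 28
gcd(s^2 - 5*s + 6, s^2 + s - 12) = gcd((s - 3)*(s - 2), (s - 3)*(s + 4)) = s - 3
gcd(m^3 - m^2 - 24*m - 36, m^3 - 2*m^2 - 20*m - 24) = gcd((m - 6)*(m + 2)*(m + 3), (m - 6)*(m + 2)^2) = m^2 - 4*m - 12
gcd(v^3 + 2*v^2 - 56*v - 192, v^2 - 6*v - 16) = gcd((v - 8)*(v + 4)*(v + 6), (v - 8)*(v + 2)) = v - 8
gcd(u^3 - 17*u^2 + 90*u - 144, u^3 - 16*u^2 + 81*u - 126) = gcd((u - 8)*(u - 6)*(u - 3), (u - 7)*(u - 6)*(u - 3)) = u^2 - 9*u + 18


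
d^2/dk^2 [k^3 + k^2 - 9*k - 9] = 6*k + 2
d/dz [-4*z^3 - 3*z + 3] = -12*z^2 - 3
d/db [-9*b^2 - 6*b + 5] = -18*b - 6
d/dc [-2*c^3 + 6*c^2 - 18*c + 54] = -6*c^2 + 12*c - 18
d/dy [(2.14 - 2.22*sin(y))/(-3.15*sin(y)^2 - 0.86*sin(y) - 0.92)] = (-6.993*sin(y)^2 + 13.482*sin(y) + 3.8828)*cos(y)/(9.9225*sin(y)^4 + 5.418*sin(y)^3 + 6.5356*sin(y)^2 + 1.5824*sin(y) + 0.8464)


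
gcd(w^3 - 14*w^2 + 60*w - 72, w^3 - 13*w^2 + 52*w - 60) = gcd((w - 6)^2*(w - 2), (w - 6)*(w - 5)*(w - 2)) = w^2 - 8*w + 12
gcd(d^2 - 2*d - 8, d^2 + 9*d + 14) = d + 2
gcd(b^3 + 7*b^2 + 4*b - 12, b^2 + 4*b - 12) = b + 6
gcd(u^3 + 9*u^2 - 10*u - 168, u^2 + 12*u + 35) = u + 7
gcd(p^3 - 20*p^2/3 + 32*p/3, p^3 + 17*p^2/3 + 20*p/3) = p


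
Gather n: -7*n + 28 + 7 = 35 - 7*n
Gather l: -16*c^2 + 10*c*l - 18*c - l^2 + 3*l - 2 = -16*c^2 - 18*c - l^2 + l*(10*c + 3) - 2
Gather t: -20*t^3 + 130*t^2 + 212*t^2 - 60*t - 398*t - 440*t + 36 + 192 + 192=-20*t^3 + 342*t^2 - 898*t + 420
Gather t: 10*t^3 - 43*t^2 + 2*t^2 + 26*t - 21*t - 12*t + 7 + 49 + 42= 10*t^3 - 41*t^2 - 7*t + 98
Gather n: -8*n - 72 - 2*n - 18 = -10*n - 90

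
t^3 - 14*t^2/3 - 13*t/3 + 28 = (t - 4)*(t - 3)*(t + 7/3)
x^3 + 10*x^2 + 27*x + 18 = (x + 1)*(x + 3)*(x + 6)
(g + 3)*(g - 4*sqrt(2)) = g^2 - 4*sqrt(2)*g + 3*g - 12*sqrt(2)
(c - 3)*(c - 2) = c^2 - 5*c + 6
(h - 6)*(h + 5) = h^2 - h - 30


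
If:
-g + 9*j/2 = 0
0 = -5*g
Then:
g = 0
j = 0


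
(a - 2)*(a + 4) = a^2 + 2*a - 8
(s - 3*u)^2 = s^2 - 6*s*u + 9*u^2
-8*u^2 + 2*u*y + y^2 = (-2*u + y)*(4*u + y)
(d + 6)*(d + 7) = d^2 + 13*d + 42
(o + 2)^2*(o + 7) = o^3 + 11*o^2 + 32*o + 28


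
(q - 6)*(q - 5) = q^2 - 11*q + 30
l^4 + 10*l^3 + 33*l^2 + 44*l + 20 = (l + 1)*(l + 2)^2*(l + 5)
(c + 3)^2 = c^2 + 6*c + 9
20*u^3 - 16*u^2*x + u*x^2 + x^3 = (-2*u + x)^2*(5*u + x)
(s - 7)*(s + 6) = s^2 - s - 42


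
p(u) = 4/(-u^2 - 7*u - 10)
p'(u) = 4*(2*u + 7)/(-u^2 - 7*u - 10)^2 = 4*(2*u + 7)/(u^2 + 7*u + 10)^2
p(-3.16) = 1.87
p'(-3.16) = 0.60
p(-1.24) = -1.40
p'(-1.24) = 2.21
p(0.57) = -0.28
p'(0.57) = 0.16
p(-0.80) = -0.79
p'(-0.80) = 0.85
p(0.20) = -0.35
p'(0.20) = 0.23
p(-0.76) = -0.76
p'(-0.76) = 0.79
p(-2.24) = 6.04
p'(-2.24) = 22.97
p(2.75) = -0.11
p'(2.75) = 0.04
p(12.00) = -0.02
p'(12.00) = 0.00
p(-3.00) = 2.00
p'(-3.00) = 1.00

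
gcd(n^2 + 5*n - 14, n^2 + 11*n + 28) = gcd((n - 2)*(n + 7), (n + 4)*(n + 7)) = n + 7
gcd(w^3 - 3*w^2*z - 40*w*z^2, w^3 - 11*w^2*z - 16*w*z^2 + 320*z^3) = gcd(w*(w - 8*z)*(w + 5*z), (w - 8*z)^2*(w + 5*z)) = -w^2 + 3*w*z + 40*z^2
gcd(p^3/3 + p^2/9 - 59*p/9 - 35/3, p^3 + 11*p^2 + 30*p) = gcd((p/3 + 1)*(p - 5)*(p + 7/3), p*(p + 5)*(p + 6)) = 1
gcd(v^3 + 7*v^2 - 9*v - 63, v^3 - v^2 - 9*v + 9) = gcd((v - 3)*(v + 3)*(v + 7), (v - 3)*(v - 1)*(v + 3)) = v^2 - 9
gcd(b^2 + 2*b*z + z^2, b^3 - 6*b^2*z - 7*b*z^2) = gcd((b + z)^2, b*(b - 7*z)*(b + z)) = b + z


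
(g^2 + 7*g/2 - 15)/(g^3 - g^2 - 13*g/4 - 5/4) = 2*(g + 6)/(2*g^2 + 3*g + 1)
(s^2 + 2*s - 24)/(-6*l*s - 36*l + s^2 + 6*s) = (s - 4)/(-6*l + s)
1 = 1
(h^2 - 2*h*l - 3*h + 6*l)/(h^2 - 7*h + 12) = (h - 2*l)/(h - 4)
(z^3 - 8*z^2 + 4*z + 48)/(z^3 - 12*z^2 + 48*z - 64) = (z^2 - 4*z - 12)/(z^2 - 8*z + 16)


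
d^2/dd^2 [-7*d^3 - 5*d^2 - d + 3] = -42*d - 10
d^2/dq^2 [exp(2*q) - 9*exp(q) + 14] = (4*exp(q) - 9)*exp(q)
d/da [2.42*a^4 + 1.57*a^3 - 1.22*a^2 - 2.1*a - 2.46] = 9.68*a^3 + 4.71*a^2 - 2.44*a - 2.1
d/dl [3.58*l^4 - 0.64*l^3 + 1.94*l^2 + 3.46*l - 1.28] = 14.32*l^3 - 1.92*l^2 + 3.88*l + 3.46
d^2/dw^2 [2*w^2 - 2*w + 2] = 4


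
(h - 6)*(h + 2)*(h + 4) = h^3 - 28*h - 48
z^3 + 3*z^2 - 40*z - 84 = (z - 6)*(z + 2)*(z + 7)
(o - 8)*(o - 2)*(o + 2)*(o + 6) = o^4 - 2*o^3 - 52*o^2 + 8*o + 192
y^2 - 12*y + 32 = (y - 8)*(y - 4)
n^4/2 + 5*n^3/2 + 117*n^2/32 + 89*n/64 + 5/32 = (n/2 + 1)*(n + 1/4)^2*(n + 5/2)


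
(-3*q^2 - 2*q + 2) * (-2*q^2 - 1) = 6*q^4 + 4*q^3 - q^2 + 2*q - 2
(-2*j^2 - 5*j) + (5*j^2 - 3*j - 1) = 3*j^2 - 8*j - 1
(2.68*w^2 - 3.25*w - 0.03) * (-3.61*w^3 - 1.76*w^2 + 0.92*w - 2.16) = -9.6748*w^5 + 7.0157*w^4 + 8.2939*w^3 - 8.726*w^2 + 6.9924*w + 0.0648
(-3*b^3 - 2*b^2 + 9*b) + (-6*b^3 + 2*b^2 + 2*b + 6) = -9*b^3 + 11*b + 6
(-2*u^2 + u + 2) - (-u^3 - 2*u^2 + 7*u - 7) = u^3 - 6*u + 9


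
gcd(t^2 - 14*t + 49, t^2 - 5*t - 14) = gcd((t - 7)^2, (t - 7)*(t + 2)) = t - 7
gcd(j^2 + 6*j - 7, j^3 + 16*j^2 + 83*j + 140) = j + 7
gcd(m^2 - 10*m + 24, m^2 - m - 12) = m - 4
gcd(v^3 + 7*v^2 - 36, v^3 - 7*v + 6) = v^2 + v - 6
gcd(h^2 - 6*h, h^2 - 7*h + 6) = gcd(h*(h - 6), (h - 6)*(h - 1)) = h - 6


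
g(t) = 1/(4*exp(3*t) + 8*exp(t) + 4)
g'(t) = (-12*exp(3*t) - 8*exp(t))/(4*exp(3*t) + 8*exp(t) + 4)^2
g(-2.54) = 0.22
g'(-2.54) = -0.03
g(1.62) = 0.00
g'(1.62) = -0.01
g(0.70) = 0.02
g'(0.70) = -0.04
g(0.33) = 0.04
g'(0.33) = -0.06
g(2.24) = 0.00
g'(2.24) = -0.00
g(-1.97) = 0.20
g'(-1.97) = -0.04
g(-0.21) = 0.08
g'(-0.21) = -0.08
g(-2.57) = 0.22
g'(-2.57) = -0.03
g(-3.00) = 0.23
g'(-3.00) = -0.02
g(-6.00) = 0.25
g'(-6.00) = 0.00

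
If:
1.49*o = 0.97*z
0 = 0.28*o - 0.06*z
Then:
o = 0.00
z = 0.00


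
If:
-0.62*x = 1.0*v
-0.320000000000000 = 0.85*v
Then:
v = -0.38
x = 0.61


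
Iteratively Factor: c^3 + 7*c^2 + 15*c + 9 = (c + 1)*(c^2 + 6*c + 9) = (c + 1)*(c + 3)*(c + 3)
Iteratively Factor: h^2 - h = (h - 1)*(h)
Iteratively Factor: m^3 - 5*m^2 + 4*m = (m - 4)*(m^2 - m) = m*(m - 4)*(m - 1)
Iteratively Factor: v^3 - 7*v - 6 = (v - 3)*(v^2 + 3*v + 2) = (v - 3)*(v + 1)*(v + 2)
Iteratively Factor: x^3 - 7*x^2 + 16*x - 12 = (x - 2)*(x^2 - 5*x + 6) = (x - 3)*(x - 2)*(x - 2)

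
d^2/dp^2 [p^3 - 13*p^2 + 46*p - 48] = 6*p - 26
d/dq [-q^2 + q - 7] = 1 - 2*q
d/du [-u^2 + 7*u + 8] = 7 - 2*u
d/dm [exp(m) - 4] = exp(m)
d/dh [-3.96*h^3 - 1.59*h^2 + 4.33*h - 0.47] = -11.88*h^2 - 3.18*h + 4.33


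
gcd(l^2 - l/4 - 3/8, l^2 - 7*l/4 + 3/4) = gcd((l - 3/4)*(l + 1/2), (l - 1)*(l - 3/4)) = l - 3/4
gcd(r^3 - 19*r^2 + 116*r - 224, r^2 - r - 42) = r - 7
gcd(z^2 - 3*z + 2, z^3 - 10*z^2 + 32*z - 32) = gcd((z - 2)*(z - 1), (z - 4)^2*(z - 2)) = z - 2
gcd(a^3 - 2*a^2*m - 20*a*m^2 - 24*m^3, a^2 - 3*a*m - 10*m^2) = a + 2*m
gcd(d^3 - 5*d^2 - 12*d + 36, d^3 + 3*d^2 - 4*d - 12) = d^2 + d - 6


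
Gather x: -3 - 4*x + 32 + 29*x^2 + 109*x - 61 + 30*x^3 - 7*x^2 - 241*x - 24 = 30*x^3 + 22*x^2 - 136*x - 56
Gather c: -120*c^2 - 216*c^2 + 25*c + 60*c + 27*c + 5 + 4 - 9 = -336*c^2 + 112*c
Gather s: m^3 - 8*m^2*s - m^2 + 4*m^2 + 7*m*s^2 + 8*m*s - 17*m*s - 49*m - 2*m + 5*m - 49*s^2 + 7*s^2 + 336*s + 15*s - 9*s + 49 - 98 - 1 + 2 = m^3 + 3*m^2 - 46*m + s^2*(7*m - 42) + s*(-8*m^2 - 9*m + 342) - 48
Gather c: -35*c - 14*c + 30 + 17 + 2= 49 - 49*c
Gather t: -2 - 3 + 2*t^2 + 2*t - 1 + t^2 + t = 3*t^2 + 3*t - 6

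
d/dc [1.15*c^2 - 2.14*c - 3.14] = 2.3*c - 2.14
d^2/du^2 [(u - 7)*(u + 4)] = 2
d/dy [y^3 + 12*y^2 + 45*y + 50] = 3*y^2 + 24*y + 45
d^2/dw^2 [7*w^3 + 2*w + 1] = 42*w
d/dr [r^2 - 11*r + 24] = 2*r - 11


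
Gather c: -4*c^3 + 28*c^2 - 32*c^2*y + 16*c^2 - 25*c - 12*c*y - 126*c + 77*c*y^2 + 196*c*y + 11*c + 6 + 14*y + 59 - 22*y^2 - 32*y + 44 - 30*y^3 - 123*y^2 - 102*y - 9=-4*c^3 + c^2*(44 - 32*y) + c*(77*y^2 + 184*y - 140) - 30*y^3 - 145*y^2 - 120*y + 100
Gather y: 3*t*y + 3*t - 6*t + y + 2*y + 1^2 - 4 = -3*t + y*(3*t + 3) - 3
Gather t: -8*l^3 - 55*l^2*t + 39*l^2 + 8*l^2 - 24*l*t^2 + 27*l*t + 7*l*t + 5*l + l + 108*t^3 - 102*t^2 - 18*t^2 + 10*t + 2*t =-8*l^3 + 47*l^2 + 6*l + 108*t^3 + t^2*(-24*l - 120) + t*(-55*l^2 + 34*l + 12)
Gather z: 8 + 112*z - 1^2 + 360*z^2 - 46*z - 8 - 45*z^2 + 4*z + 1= 315*z^2 + 70*z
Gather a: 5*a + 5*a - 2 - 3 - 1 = 10*a - 6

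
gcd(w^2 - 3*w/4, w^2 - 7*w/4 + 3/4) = w - 3/4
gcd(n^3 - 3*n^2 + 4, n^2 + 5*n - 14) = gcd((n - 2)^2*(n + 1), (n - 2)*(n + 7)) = n - 2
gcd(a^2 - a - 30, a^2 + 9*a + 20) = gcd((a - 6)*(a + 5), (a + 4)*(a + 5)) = a + 5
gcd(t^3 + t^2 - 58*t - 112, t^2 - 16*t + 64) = t - 8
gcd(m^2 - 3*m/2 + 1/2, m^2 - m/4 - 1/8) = m - 1/2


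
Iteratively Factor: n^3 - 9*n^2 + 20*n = (n)*(n^2 - 9*n + 20) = n*(n - 4)*(n - 5)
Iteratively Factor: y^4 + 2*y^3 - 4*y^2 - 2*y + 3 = (y + 1)*(y^3 + y^2 - 5*y + 3) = (y - 1)*(y + 1)*(y^2 + 2*y - 3) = (y - 1)^2*(y + 1)*(y + 3)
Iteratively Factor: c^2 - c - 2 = (c - 2)*(c + 1)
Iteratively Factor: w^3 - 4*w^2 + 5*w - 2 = (w - 1)*(w^2 - 3*w + 2) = (w - 2)*(w - 1)*(w - 1)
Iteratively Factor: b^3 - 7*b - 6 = (b - 3)*(b^2 + 3*b + 2) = (b - 3)*(b + 1)*(b + 2)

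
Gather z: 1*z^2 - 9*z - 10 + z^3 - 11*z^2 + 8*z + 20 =z^3 - 10*z^2 - z + 10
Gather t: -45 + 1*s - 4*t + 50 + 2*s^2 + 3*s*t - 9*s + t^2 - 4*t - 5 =2*s^2 - 8*s + t^2 + t*(3*s - 8)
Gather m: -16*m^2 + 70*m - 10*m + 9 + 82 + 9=-16*m^2 + 60*m + 100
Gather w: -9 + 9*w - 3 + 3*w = 12*w - 12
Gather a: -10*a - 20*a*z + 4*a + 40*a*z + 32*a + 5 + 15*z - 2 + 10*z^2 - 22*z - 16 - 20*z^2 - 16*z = a*(20*z + 26) - 10*z^2 - 23*z - 13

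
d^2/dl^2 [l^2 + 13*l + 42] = 2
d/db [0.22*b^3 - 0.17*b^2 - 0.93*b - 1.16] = 0.66*b^2 - 0.34*b - 0.93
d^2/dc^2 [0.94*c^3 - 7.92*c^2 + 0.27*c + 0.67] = 5.64*c - 15.84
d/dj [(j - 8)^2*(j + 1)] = 3*(j - 8)*(j - 2)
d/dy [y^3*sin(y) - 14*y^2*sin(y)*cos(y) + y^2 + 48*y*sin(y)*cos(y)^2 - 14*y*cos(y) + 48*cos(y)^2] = y^3*cos(y) + 3*y^2*sin(y) - 14*y^2*cos(2*y) + 14*y*sin(y) - 14*y*sin(2*y) + 12*y*cos(y) + 36*y*cos(3*y) + 2*y + 12*sin(y) - 48*sin(2*y) + 12*sin(3*y) - 14*cos(y)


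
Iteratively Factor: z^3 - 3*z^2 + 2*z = (z)*(z^2 - 3*z + 2) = z*(z - 2)*(z - 1)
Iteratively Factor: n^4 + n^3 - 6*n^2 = (n - 2)*(n^3 + 3*n^2) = n*(n - 2)*(n^2 + 3*n) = n*(n - 2)*(n + 3)*(n)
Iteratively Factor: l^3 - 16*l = (l - 4)*(l^2 + 4*l) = (l - 4)*(l + 4)*(l)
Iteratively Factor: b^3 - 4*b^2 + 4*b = (b)*(b^2 - 4*b + 4) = b*(b - 2)*(b - 2)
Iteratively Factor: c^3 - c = (c)*(c^2 - 1) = c*(c + 1)*(c - 1)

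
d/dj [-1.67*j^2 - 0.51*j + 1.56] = -3.34*j - 0.51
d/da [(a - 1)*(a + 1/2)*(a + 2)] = 3*a^2 + 3*a - 3/2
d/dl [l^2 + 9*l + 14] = 2*l + 9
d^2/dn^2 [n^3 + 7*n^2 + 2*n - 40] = 6*n + 14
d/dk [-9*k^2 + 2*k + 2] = 2 - 18*k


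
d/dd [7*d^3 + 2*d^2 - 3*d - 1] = 21*d^2 + 4*d - 3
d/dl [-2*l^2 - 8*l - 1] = -4*l - 8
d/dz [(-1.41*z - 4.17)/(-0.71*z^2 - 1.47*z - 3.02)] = (1.0011*z^2 + 2.0727*z - (1.41*z + 4.17)*(1.42*z + 1.47) + 4.2582)/(0.71*z^2 + 1.47*z + 3.02)^2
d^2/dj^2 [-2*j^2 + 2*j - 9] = -4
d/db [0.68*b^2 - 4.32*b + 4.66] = 1.36*b - 4.32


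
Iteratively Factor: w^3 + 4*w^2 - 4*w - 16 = (w + 4)*(w^2 - 4) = (w + 2)*(w + 4)*(w - 2)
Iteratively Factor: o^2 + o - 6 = (o - 2)*(o + 3)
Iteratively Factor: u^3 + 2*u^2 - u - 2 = (u - 1)*(u^2 + 3*u + 2) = (u - 1)*(u + 2)*(u + 1)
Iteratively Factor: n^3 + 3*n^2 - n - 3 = (n + 1)*(n^2 + 2*n - 3) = (n - 1)*(n + 1)*(n + 3)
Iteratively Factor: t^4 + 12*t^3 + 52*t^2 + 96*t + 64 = (t + 4)*(t^3 + 8*t^2 + 20*t + 16) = (t + 2)*(t + 4)*(t^2 + 6*t + 8) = (t + 2)^2*(t + 4)*(t + 4)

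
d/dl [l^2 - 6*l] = 2*l - 6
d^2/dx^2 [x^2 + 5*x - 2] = 2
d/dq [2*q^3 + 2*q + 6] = 6*q^2 + 2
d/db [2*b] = 2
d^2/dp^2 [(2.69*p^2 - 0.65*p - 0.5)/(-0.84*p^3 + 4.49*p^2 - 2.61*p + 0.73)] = (-3.79612800000001*p^6 + 2.75184000000002*p^5 + 24.9096960000001*p^4 - 92.9555839999999*p^3 + 124.742538*p^2 - 46.10013*p + 3.144288)/(0.592704*p^9 - 9.504432*p^8 + 56.3283*p^7 - 151.127369*p^6 + 191.539683*p^5 - 145.512318*p^4 + 70.451271*p^3 - 22.096662*p^2 + 4.172607*p - 0.389017)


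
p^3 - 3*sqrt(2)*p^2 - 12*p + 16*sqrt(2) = (p - 4*sqrt(2))*(p - sqrt(2))*(p + 2*sqrt(2))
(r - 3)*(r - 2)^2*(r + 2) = r^4 - 5*r^3 + 2*r^2 + 20*r - 24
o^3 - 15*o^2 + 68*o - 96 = (o - 8)*(o - 4)*(o - 3)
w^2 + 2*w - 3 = (w - 1)*(w + 3)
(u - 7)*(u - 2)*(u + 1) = u^3 - 8*u^2 + 5*u + 14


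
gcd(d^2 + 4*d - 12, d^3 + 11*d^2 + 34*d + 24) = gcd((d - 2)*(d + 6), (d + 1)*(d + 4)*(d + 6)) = d + 6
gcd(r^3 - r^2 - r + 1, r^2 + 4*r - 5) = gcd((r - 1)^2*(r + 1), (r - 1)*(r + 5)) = r - 1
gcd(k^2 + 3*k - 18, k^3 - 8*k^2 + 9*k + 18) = k - 3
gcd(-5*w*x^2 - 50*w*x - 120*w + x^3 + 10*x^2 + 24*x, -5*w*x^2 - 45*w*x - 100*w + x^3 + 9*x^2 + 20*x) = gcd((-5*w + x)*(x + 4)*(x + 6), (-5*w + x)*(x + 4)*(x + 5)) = -5*w*x - 20*w + x^2 + 4*x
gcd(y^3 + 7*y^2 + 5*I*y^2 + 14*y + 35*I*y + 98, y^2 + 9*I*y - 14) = y + 7*I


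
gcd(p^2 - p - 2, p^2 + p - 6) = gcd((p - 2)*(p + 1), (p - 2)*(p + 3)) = p - 2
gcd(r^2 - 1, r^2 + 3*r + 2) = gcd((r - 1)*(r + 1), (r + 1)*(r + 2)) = r + 1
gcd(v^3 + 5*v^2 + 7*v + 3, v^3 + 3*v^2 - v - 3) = v^2 + 4*v + 3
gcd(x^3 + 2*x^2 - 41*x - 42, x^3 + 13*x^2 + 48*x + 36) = x + 1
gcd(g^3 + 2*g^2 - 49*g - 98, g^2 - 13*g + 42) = g - 7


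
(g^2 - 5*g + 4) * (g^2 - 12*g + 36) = g^4 - 17*g^3 + 100*g^2 - 228*g + 144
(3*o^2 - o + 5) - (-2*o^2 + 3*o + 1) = 5*o^2 - 4*o + 4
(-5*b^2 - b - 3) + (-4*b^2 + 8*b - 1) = -9*b^2 + 7*b - 4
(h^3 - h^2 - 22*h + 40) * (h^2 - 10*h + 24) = h^5 - 11*h^4 + 12*h^3 + 236*h^2 - 928*h + 960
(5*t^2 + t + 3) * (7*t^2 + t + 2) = 35*t^4 + 12*t^3 + 32*t^2 + 5*t + 6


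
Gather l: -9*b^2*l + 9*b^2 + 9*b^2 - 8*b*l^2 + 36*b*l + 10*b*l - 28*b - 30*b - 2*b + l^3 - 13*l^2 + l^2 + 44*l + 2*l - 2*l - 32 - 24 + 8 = 18*b^2 - 60*b + l^3 + l^2*(-8*b - 12) + l*(-9*b^2 + 46*b + 44) - 48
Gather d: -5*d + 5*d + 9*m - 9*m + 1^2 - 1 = 0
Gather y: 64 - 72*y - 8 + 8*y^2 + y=8*y^2 - 71*y + 56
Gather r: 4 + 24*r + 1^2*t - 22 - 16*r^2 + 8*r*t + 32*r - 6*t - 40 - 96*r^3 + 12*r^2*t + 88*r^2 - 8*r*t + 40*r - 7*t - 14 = -96*r^3 + r^2*(12*t + 72) + 96*r - 12*t - 72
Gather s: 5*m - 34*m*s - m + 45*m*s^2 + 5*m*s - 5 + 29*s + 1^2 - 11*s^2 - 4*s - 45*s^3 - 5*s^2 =4*m - 45*s^3 + s^2*(45*m - 16) + s*(25 - 29*m) - 4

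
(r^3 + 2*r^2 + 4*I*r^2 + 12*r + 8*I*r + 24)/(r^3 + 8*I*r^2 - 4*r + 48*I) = (r + 2)/(r + 4*I)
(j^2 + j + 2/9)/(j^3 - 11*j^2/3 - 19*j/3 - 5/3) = (j + 2/3)/(j^2 - 4*j - 5)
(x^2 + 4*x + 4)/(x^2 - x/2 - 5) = 2*(x + 2)/(2*x - 5)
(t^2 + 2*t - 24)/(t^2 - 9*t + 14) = (t^2 + 2*t - 24)/(t^2 - 9*t + 14)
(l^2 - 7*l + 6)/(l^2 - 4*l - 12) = (l - 1)/(l + 2)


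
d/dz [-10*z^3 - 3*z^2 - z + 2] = -30*z^2 - 6*z - 1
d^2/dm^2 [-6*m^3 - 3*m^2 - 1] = -36*m - 6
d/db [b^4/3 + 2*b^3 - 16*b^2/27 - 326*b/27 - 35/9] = 4*b^3/3 + 6*b^2 - 32*b/27 - 326/27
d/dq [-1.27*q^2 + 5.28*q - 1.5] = 5.28 - 2.54*q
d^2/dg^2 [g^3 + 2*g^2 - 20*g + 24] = 6*g + 4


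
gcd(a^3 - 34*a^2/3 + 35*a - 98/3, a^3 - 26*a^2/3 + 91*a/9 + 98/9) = a^2 - 28*a/3 + 49/3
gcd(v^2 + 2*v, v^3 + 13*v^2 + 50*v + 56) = v + 2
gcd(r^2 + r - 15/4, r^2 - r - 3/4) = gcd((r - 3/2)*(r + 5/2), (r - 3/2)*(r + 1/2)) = r - 3/2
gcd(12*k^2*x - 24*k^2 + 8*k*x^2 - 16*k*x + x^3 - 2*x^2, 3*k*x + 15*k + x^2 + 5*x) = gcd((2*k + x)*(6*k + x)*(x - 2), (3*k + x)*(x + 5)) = 1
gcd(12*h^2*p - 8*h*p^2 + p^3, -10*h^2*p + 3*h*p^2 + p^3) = -2*h*p + p^2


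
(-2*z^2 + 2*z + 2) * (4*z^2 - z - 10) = -8*z^4 + 10*z^3 + 26*z^2 - 22*z - 20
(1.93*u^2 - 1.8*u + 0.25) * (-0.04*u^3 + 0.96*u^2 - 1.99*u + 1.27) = -0.0772*u^5 + 1.9248*u^4 - 5.5787*u^3 + 6.2731*u^2 - 2.7835*u + 0.3175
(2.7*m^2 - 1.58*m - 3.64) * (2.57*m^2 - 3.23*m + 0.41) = 6.939*m^4 - 12.7816*m^3 - 3.1444*m^2 + 11.1094*m - 1.4924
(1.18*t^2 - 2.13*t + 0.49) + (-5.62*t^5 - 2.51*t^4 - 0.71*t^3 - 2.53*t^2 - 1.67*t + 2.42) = -5.62*t^5 - 2.51*t^4 - 0.71*t^3 - 1.35*t^2 - 3.8*t + 2.91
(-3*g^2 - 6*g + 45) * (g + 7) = -3*g^3 - 27*g^2 + 3*g + 315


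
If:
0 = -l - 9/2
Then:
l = -9/2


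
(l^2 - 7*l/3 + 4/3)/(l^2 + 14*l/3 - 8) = (l - 1)/(l + 6)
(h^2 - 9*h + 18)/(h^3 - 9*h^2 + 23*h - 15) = (h - 6)/(h^2 - 6*h + 5)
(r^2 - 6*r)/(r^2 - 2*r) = (r - 6)/(r - 2)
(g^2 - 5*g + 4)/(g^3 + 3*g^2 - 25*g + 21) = (g - 4)/(g^2 + 4*g - 21)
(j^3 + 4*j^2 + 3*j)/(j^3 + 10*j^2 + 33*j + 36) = j*(j + 1)/(j^2 + 7*j + 12)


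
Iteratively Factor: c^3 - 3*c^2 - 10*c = (c + 2)*(c^2 - 5*c) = (c - 5)*(c + 2)*(c)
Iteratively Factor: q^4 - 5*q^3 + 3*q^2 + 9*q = (q - 3)*(q^3 - 2*q^2 - 3*q) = q*(q - 3)*(q^2 - 2*q - 3) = q*(q - 3)^2*(q + 1)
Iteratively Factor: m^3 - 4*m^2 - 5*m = (m - 5)*(m^2 + m) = (m - 5)*(m + 1)*(m)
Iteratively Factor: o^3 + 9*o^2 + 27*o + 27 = (o + 3)*(o^2 + 6*o + 9) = (o + 3)^2*(o + 3)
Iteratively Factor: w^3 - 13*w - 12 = (w + 3)*(w^2 - 3*w - 4) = (w - 4)*(w + 3)*(w + 1)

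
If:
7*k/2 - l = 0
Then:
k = 2*l/7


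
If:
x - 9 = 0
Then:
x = 9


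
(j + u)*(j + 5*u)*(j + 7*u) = j^3 + 13*j^2*u + 47*j*u^2 + 35*u^3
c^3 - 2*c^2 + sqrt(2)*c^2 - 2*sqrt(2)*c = c*(c - 2)*(c + sqrt(2))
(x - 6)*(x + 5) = x^2 - x - 30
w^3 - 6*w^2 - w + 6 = (w - 6)*(w - 1)*(w + 1)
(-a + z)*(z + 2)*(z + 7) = -a*z^2 - 9*a*z - 14*a + z^3 + 9*z^2 + 14*z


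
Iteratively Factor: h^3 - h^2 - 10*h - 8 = (h + 2)*(h^2 - 3*h - 4) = (h - 4)*(h + 2)*(h + 1)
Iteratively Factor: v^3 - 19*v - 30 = (v + 2)*(v^2 - 2*v - 15) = (v + 2)*(v + 3)*(v - 5)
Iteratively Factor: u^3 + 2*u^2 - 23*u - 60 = (u + 4)*(u^2 - 2*u - 15) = (u + 3)*(u + 4)*(u - 5)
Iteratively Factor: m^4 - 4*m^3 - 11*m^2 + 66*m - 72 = (m - 3)*(m^3 - m^2 - 14*m + 24) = (m - 3)*(m - 2)*(m^2 + m - 12) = (m - 3)^2*(m - 2)*(m + 4)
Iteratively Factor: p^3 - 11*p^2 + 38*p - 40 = (p - 2)*(p^2 - 9*p + 20) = (p - 4)*(p - 2)*(p - 5)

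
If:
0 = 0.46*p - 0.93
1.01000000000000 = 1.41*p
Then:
No Solution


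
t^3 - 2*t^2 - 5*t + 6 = (t - 3)*(t - 1)*(t + 2)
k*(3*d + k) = 3*d*k + k^2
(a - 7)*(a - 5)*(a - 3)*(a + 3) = a^4 - 12*a^3 + 26*a^2 + 108*a - 315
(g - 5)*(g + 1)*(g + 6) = g^3 + 2*g^2 - 29*g - 30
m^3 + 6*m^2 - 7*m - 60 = (m - 3)*(m + 4)*(m + 5)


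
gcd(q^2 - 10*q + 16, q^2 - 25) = 1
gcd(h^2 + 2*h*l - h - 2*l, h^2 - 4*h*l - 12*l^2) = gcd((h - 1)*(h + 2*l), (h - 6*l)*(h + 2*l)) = h + 2*l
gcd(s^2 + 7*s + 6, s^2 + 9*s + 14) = 1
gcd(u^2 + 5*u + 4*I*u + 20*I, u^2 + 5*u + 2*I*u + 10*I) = u + 5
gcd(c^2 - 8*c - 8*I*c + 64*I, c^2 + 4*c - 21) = 1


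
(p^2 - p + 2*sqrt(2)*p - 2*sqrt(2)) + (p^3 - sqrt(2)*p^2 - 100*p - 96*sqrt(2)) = p^3 - sqrt(2)*p^2 + p^2 - 101*p + 2*sqrt(2)*p - 98*sqrt(2)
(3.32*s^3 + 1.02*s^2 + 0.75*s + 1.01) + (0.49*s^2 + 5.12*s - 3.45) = 3.32*s^3 + 1.51*s^2 + 5.87*s - 2.44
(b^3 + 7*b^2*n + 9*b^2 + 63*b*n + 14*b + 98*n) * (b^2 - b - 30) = b^5 + 7*b^4*n + 8*b^4 + 56*b^3*n - 25*b^3 - 175*b^2*n - 284*b^2 - 1988*b*n - 420*b - 2940*n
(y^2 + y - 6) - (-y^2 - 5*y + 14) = 2*y^2 + 6*y - 20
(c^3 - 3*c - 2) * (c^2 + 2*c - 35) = c^5 + 2*c^4 - 38*c^3 - 8*c^2 + 101*c + 70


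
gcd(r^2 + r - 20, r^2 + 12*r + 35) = r + 5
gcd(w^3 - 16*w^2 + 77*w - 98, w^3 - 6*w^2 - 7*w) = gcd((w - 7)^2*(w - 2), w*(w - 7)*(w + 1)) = w - 7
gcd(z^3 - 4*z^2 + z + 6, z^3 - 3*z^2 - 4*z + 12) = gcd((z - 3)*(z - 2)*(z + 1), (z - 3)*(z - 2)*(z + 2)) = z^2 - 5*z + 6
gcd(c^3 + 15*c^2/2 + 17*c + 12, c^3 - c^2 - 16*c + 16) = c + 4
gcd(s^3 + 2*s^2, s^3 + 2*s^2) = s^3 + 2*s^2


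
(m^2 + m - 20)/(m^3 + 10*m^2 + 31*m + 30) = (m - 4)/(m^2 + 5*m + 6)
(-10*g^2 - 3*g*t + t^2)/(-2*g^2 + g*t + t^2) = (-5*g + t)/(-g + t)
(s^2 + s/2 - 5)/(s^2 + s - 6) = (s + 5/2)/(s + 3)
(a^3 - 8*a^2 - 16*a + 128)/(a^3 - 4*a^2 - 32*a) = (a - 4)/a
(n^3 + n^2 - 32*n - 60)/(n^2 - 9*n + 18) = (n^2 + 7*n + 10)/(n - 3)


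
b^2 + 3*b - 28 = (b - 4)*(b + 7)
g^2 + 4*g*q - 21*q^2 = (g - 3*q)*(g + 7*q)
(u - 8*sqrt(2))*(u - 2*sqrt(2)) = u^2 - 10*sqrt(2)*u + 32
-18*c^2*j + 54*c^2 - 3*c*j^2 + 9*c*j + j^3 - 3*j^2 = (-6*c + j)*(3*c + j)*(j - 3)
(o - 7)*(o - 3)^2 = o^3 - 13*o^2 + 51*o - 63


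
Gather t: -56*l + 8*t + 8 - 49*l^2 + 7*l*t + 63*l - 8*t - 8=-49*l^2 + 7*l*t + 7*l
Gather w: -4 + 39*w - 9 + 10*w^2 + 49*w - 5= 10*w^2 + 88*w - 18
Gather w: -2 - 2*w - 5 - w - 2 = -3*w - 9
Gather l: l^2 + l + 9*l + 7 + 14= l^2 + 10*l + 21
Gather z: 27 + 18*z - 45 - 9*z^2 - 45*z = -9*z^2 - 27*z - 18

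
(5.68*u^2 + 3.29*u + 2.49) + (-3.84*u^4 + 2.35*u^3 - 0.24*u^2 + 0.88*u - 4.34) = -3.84*u^4 + 2.35*u^3 + 5.44*u^2 + 4.17*u - 1.85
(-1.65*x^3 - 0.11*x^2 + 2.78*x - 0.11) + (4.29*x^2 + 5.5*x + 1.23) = -1.65*x^3 + 4.18*x^2 + 8.28*x + 1.12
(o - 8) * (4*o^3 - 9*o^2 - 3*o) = 4*o^4 - 41*o^3 + 69*o^2 + 24*o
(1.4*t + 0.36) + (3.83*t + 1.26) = 5.23*t + 1.62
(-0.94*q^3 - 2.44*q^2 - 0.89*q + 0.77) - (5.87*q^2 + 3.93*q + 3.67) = -0.94*q^3 - 8.31*q^2 - 4.82*q - 2.9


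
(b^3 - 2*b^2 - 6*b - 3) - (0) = b^3 - 2*b^2 - 6*b - 3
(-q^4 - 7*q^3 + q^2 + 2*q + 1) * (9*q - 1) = -9*q^5 - 62*q^4 + 16*q^3 + 17*q^2 + 7*q - 1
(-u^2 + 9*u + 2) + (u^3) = u^3 - u^2 + 9*u + 2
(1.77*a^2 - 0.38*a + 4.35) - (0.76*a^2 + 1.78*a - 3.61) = 1.01*a^2 - 2.16*a + 7.96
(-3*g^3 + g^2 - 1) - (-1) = -3*g^3 + g^2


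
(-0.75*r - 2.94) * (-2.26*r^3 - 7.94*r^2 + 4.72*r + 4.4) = 1.695*r^4 + 12.5994*r^3 + 19.8036*r^2 - 17.1768*r - 12.936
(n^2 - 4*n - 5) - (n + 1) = n^2 - 5*n - 6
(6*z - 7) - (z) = 5*z - 7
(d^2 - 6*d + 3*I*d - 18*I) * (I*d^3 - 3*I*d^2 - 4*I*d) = I*d^5 - 3*d^4 - 9*I*d^4 + 27*d^3 + 14*I*d^3 - 42*d^2 + 24*I*d^2 - 72*d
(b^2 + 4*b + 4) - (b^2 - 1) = 4*b + 5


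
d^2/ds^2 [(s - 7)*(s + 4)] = 2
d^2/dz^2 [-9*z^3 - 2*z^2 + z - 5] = -54*z - 4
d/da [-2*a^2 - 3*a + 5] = -4*a - 3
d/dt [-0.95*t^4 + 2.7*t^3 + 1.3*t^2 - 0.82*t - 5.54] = -3.8*t^3 + 8.1*t^2 + 2.6*t - 0.82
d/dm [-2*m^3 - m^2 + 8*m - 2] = -6*m^2 - 2*m + 8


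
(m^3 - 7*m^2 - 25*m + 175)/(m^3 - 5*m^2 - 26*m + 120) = (m^2 - 12*m + 35)/(m^2 - 10*m + 24)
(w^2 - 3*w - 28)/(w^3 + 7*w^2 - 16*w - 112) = (w - 7)/(w^2 + 3*w - 28)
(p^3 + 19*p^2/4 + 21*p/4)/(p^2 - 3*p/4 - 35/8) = 2*p*(p + 3)/(2*p - 5)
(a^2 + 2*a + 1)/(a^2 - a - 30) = (a^2 + 2*a + 1)/(a^2 - a - 30)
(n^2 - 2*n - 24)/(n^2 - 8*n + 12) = (n + 4)/(n - 2)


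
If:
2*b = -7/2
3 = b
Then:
No Solution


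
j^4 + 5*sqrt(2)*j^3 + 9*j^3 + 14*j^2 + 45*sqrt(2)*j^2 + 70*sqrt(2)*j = j*(j + 2)*(j + 7)*(j + 5*sqrt(2))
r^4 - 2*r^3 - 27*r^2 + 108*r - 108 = (r - 3)^2*(r - 2)*(r + 6)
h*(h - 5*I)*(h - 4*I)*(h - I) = h^4 - 10*I*h^3 - 29*h^2 + 20*I*h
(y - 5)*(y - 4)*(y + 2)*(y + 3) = y^4 - 4*y^3 - 19*y^2 + 46*y + 120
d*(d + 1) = d^2 + d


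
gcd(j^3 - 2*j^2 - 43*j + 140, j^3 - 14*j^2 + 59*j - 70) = j - 5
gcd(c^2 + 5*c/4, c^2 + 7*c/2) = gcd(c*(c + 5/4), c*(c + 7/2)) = c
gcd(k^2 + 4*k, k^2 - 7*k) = k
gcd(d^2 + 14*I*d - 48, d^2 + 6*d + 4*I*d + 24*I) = 1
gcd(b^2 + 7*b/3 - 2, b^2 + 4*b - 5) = 1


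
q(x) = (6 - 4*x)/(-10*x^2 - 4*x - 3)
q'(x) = (6 - 4*x)*(20*x + 4)/(-10*x^2 - 4*x - 3)^2 - 4/(-10*x^2 - 4*x - 3)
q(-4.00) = -0.15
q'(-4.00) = -0.05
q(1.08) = -0.09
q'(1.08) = 0.33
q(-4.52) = -0.13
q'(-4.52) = -0.04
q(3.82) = 0.06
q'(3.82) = -0.00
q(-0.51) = -2.26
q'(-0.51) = -2.81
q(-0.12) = -2.43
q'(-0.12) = 2.96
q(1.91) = 0.03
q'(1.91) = 0.05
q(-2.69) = -0.26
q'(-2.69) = -0.14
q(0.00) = -2.00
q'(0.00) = 4.00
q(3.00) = 0.06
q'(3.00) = 0.00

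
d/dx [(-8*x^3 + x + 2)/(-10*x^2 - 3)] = (80*x^4 + 82*x^2 + 40*x - 3)/(100*x^4 + 60*x^2 + 9)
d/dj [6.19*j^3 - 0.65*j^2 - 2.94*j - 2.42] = 18.57*j^2 - 1.3*j - 2.94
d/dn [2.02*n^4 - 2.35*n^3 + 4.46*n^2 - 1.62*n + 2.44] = 8.08*n^3 - 7.05*n^2 + 8.92*n - 1.62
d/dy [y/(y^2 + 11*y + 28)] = (28 - y^2)/(y^4 + 22*y^3 + 177*y^2 + 616*y + 784)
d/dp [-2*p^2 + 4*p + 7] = 4 - 4*p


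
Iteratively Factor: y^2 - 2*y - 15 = (y - 5)*(y + 3)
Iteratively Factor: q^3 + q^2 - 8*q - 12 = (q - 3)*(q^2 + 4*q + 4) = (q - 3)*(q + 2)*(q + 2)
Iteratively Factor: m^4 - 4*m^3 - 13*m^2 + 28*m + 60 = (m - 3)*(m^3 - m^2 - 16*m - 20) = (m - 3)*(m + 2)*(m^2 - 3*m - 10) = (m - 3)*(m + 2)^2*(m - 5)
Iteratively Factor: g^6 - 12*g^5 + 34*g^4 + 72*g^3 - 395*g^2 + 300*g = (g - 5)*(g^5 - 7*g^4 - g^3 + 67*g^2 - 60*g) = (g - 5)*(g + 3)*(g^4 - 10*g^3 + 29*g^2 - 20*g) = g*(g - 5)*(g + 3)*(g^3 - 10*g^2 + 29*g - 20) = g*(g - 5)^2*(g + 3)*(g^2 - 5*g + 4) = g*(g - 5)^2*(g - 1)*(g + 3)*(g - 4)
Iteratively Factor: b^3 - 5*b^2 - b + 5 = (b - 5)*(b^2 - 1) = (b - 5)*(b + 1)*(b - 1)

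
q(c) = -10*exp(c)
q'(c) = -10*exp(c)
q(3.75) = -425.21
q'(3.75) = -425.21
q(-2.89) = -0.56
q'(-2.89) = -0.56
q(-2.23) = -1.08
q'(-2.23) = -1.08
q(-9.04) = -0.00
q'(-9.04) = -0.00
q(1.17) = -32.22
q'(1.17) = -32.22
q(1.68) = -53.66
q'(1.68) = -53.66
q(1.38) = -39.75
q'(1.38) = -39.75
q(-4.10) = -0.17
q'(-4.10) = -0.17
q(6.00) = -4034.29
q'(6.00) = -4034.29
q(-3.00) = -0.50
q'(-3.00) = -0.50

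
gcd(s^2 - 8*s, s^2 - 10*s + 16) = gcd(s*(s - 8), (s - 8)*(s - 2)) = s - 8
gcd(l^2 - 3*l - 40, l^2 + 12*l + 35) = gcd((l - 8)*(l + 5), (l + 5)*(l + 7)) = l + 5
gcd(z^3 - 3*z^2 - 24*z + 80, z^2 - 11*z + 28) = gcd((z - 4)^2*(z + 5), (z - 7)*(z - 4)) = z - 4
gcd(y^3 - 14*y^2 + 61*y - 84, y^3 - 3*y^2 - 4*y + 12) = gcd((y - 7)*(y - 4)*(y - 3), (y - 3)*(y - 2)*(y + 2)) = y - 3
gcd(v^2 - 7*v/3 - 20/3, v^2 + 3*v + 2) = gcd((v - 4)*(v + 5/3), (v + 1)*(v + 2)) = 1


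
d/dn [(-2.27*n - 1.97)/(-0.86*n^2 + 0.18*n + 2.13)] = (1.9522*n^2 - 0.4086*n - (1.72*n - 0.18)*(2.27*n + 1.97) - 4.8351)/(-0.86*n^2 + 0.18*n + 2.13)^2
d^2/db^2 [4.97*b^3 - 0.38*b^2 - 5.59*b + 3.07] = 29.82*b - 0.76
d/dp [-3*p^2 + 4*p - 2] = 4 - 6*p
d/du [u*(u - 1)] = 2*u - 1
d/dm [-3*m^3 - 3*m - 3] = -9*m^2 - 3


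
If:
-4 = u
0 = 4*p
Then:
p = 0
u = -4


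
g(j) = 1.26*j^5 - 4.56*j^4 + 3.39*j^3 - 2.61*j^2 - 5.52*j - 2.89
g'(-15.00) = 382858.53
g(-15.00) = -1199611.09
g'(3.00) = 88.17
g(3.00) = -14.59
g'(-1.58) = 139.32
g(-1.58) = -54.88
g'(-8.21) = 39439.50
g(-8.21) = -69725.74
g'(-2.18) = 385.45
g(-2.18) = -203.41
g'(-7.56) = 29075.52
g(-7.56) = -47586.18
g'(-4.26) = 3686.20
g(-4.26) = -3558.33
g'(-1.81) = 213.02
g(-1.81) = -94.97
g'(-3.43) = 1740.08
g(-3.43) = -1380.82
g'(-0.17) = -4.24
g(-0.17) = -2.05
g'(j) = 6.3*j^4 - 18.24*j^3 + 10.17*j^2 - 5.22*j - 5.52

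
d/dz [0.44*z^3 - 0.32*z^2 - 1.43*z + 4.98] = 1.32*z^2 - 0.64*z - 1.43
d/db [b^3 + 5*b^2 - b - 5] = 3*b^2 + 10*b - 1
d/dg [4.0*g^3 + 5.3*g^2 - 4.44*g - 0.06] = 12.0*g^2 + 10.6*g - 4.44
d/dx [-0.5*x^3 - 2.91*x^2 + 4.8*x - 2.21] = -1.5*x^2 - 5.82*x + 4.8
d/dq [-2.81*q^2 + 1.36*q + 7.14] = 1.36 - 5.62*q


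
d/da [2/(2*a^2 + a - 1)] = 2*(-4*a - 1)/(2*a^2 + a - 1)^2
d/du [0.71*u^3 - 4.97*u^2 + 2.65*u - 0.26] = 2.13*u^2 - 9.94*u + 2.65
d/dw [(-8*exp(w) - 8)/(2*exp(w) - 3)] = 40*exp(w)/(2*exp(w) - 3)^2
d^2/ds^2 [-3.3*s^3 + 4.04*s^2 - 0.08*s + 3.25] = 8.08 - 19.8*s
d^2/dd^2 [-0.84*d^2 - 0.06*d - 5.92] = -1.68000000000000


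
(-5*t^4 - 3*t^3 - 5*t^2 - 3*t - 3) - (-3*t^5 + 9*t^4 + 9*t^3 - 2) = 3*t^5 - 14*t^4 - 12*t^3 - 5*t^2 - 3*t - 1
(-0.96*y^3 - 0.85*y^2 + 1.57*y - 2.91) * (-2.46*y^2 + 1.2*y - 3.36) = 2.3616*y^5 + 0.939*y^4 - 1.6566*y^3 + 11.8986*y^2 - 8.7672*y + 9.7776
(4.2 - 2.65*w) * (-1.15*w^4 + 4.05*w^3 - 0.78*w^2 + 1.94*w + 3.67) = 3.0475*w^5 - 15.5625*w^4 + 19.077*w^3 - 8.417*w^2 - 1.5775*w + 15.414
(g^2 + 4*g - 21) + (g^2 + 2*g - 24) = 2*g^2 + 6*g - 45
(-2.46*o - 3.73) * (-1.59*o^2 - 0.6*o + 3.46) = 3.9114*o^3 + 7.4067*o^2 - 6.2736*o - 12.9058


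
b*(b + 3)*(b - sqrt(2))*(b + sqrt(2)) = b^4 + 3*b^3 - 2*b^2 - 6*b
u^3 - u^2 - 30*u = u*(u - 6)*(u + 5)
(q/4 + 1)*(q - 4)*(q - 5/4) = q^3/4 - 5*q^2/16 - 4*q + 5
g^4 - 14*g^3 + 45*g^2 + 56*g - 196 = (g - 7)^2*(g - 2)*(g + 2)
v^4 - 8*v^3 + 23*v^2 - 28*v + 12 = (v - 3)*(v - 2)^2*(v - 1)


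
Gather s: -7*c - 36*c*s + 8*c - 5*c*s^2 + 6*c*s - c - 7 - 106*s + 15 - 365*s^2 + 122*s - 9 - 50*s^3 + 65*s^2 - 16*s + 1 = -30*c*s - 50*s^3 + s^2*(-5*c - 300)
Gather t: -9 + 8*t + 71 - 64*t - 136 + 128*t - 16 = 72*t - 90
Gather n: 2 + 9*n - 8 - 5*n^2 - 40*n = -5*n^2 - 31*n - 6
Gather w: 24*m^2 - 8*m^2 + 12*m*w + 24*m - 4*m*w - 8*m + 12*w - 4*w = 16*m^2 + 16*m + w*(8*m + 8)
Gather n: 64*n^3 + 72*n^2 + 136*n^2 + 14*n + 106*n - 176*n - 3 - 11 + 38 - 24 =64*n^3 + 208*n^2 - 56*n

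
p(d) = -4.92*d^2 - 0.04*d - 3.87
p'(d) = -9.84*d - 0.04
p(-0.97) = -8.46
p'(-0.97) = 9.50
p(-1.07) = -9.46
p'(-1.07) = 10.49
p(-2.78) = -41.78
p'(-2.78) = 27.32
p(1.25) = -11.61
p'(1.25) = -12.34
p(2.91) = -45.65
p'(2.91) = -28.67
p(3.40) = -60.88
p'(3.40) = -33.50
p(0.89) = -7.80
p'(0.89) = -8.80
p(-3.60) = -67.49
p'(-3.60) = 35.38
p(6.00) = -181.23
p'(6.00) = -59.08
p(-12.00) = -711.87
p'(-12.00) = 118.04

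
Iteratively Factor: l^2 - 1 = (l + 1)*(l - 1)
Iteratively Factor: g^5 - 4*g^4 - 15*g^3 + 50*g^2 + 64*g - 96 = (g - 4)*(g^4 - 15*g^2 - 10*g + 24) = (g - 4)*(g + 3)*(g^3 - 3*g^2 - 6*g + 8) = (g - 4)^2*(g + 3)*(g^2 + g - 2) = (g - 4)^2*(g + 2)*(g + 3)*(g - 1)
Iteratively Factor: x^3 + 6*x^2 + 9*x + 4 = (x + 1)*(x^2 + 5*x + 4) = (x + 1)^2*(x + 4)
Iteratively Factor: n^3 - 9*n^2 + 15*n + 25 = (n - 5)*(n^2 - 4*n - 5) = (n - 5)^2*(n + 1)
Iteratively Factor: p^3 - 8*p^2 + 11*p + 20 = (p - 4)*(p^2 - 4*p - 5) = (p - 5)*(p - 4)*(p + 1)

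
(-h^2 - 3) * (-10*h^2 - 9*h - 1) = 10*h^4 + 9*h^3 + 31*h^2 + 27*h + 3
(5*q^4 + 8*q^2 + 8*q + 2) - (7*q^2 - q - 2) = 5*q^4 + q^2 + 9*q + 4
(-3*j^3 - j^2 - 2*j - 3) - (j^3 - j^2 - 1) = -4*j^3 - 2*j - 2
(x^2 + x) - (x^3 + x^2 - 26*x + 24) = -x^3 + 27*x - 24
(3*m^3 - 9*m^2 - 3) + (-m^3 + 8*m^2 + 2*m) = 2*m^3 - m^2 + 2*m - 3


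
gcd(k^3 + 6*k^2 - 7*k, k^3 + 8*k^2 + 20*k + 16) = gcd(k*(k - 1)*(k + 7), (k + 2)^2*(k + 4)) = 1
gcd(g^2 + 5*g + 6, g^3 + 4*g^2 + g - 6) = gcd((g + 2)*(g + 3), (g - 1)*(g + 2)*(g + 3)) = g^2 + 5*g + 6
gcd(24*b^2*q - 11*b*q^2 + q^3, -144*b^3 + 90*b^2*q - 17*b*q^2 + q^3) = 24*b^2 - 11*b*q + q^2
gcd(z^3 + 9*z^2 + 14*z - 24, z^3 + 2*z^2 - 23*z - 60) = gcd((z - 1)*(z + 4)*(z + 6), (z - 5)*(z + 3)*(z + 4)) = z + 4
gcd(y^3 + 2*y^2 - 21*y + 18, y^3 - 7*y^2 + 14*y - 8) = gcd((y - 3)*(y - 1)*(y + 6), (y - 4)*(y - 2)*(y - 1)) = y - 1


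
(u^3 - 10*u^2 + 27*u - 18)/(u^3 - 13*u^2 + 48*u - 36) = (u - 3)/(u - 6)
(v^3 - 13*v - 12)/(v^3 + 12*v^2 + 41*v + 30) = (v^2 - v - 12)/(v^2 + 11*v + 30)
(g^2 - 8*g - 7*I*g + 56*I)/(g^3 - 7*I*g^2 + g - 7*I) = (g - 8)/(g^2 + 1)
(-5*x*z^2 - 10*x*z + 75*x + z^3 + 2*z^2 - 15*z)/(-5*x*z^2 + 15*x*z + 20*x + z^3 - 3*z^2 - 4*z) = (z^2 + 2*z - 15)/(z^2 - 3*z - 4)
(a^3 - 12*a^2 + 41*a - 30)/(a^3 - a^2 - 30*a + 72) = (a^3 - 12*a^2 + 41*a - 30)/(a^3 - a^2 - 30*a + 72)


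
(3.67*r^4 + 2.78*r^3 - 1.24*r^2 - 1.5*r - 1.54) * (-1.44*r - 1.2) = -5.2848*r^5 - 8.4072*r^4 - 1.5504*r^3 + 3.648*r^2 + 4.0176*r + 1.848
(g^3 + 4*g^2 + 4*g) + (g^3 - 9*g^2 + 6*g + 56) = 2*g^3 - 5*g^2 + 10*g + 56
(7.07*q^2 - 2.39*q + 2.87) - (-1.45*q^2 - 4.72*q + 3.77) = 8.52*q^2 + 2.33*q - 0.9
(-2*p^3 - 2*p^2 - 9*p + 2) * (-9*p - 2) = 18*p^4 + 22*p^3 + 85*p^2 - 4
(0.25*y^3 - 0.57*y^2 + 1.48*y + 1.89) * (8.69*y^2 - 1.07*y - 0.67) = 2.1725*y^5 - 5.2208*y^4 + 13.3036*y^3 + 15.2224*y^2 - 3.0139*y - 1.2663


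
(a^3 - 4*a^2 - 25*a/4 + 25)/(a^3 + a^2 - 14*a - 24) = (a^2 - 25/4)/(a^2 + 5*a + 6)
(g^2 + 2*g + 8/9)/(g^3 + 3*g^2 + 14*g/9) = (3*g + 4)/(g*(3*g + 7))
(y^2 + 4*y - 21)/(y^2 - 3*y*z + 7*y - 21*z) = (y - 3)/(y - 3*z)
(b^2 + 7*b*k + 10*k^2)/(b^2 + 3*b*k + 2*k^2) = (b + 5*k)/(b + k)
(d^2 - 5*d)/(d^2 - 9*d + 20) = d/(d - 4)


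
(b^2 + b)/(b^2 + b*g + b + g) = b/(b + g)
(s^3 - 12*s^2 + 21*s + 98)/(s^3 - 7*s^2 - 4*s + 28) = (s - 7)/(s - 2)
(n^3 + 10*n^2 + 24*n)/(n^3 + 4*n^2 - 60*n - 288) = n*(n + 4)/(n^2 - 2*n - 48)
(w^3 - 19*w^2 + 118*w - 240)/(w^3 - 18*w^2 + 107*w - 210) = (w - 8)/(w - 7)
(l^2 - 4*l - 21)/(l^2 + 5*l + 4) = (l^2 - 4*l - 21)/(l^2 + 5*l + 4)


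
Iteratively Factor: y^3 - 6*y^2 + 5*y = (y - 1)*(y^2 - 5*y) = (y - 5)*(y - 1)*(y)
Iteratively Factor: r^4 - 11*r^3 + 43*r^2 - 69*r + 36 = (r - 3)*(r^3 - 8*r^2 + 19*r - 12) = (r - 3)^2*(r^2 - 5*r + 4) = (r - 4)*(r - 3)^2*(r - 1)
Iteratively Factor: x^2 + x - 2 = (x - 1)*(x + 2)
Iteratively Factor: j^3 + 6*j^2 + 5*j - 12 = (j + 3)*(j^2 + 3*j - 4) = (j - 1)*(j + 3)*(j + 4)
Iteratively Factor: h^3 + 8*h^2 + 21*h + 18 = (h + 2)*(h^2 + 6*h + 9) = (h + 2)*(h + 3)*(h + 3)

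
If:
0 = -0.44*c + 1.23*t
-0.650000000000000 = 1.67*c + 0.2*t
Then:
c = -0.37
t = -0.13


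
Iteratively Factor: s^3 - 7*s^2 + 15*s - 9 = (s - 3)*(s^2 - 4*s + 3) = (s - 3)*(s - 1)*(s - 3)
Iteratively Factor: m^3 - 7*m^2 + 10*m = (m - 2)*(m^2 - 5*m) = m*(m - 2)*(m - 5)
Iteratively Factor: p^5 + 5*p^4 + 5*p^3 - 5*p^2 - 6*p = (p + 3)*(p^4 + 2*p^3 - p^2 - 2*p) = p*(p + 3)*(p^3 + 2*p^2 - p - 2) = p*(p - 1)*(p + 3)*(p^2 + 3*p + 2) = p*(p - 1)*(p + 1)*(p + 3)*(p + 2)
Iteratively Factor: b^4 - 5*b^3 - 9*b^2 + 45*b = (b - 5)*(b^3 - 9*b) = (b - 5)*(b - 3)*(b^2 + 3*b) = (b - 5)*(b - 3)*(b + 3)*(b)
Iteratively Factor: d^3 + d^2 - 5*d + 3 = (d + 3)*(d^2 - 2*d + 1) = (d - 1)*(d + 3)*(d - 1)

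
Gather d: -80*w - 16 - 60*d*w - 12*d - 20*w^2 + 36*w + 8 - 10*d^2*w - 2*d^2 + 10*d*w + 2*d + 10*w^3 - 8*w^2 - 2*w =d^2*(-10*w - 2) + d*(-50*w - 10) + 10*w^3 - 28*w^2 - 46*w - 8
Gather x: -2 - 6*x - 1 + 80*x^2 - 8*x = 80*x^2 - 14*x - 3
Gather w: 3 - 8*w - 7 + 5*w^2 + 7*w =5*w^2 - w - 4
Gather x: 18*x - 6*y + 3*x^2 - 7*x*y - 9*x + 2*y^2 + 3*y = 3*x^2 + x*(9 - 7*y) + 2*y^2 - 3*y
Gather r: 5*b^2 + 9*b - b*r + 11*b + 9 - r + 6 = 5*b^2 + 20*b + r*(-b - 1) + 15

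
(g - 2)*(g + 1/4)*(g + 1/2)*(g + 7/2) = g^4 + 9*g^3/4 - 23*g^2/4 - 81*g/16 - 7/8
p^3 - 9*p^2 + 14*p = p*(p - 7)*(p - 2)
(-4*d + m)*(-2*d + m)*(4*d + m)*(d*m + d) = 32*d^4*m + 32*d^4 - 16*d^3*m^2 - 16*d^3*m - 2*d^2*m^3 - 2*d^2*m^2 + d*m^4 + d*m^3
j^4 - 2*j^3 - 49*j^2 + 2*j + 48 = (j - 8)*(j - 1)*(j + 1)*(j + 6)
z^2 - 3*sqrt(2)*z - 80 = (z - 8*sqrt(2))*(z + 5*sqrt(2))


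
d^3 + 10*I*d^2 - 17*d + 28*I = (d - I)*(d + 4*I)*(d + 7*I)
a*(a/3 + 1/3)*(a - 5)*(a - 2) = a^4/3 - 2*a^3 + a^2 + 10*a/3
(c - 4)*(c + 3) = c^2 - c - 12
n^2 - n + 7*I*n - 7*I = (n - 1)*(n + 7*I)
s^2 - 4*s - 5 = (s - 5)*(s + 1)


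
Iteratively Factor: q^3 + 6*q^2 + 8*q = (q)*(q^2 + 6*q + 8) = q*(q + 2)*(q + 4)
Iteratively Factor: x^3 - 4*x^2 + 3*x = (x - 1)*(x^2 - 3*x) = (x - 3)*(x - 1)*(x)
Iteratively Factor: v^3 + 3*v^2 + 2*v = (v + 1)*(v^2 + 2*v) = v*(v + 1)*(v + 2)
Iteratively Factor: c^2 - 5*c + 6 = (c - 2)*(c - 3)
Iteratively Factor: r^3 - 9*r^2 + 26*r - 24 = (r - 4)*(r^2 - 5*r + 6) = (r - 4)*(r - 2)*(r - 3)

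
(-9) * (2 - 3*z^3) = 27*z^3 - 18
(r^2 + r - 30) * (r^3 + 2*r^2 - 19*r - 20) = r^5 + 3*r^4 - 47*r^3 - 99*r^2 + 550*r + 600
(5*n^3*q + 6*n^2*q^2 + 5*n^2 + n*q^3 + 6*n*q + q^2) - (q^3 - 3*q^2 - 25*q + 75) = 5*n^3*q + 6*n^2*q^2 + 5*n^2 + n*q^3 + 6*n*q - q^3 + 4*q^2 + 25*q - 75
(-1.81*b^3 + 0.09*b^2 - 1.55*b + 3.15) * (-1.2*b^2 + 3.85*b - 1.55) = 2.172*b^5 - 7.0765*b^4 + 5.012*b^3 - 9.887*b^2 + 14.53*b - 4.8825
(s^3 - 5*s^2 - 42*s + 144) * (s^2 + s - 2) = s^5 - 4*s^4 - 49*s^3 + 112*s^2 + 228*s - 288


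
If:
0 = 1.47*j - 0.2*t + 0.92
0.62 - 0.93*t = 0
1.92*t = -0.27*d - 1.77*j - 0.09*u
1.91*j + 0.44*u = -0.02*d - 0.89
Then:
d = -1.35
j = -0.54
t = 0.67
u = 0.36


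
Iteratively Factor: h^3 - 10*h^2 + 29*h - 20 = (h - 4)*(h^2 - 6*h + 5) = (h - 4)*(h - 1)*(h - 5)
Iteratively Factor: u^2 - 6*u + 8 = (u - 4)*(u - 2)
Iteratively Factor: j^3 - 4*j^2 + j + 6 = (j - 2)*(j^2 - 2*j - 3) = (j - 2)*(j + 1)*(j - 3)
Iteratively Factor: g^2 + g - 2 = (g + 2)*(g - 1)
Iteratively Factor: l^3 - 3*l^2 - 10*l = (l + 2)*(l^2 - 5*l) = l*(l + 2)*(l - 5)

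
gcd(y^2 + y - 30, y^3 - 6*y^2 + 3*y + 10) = y - 5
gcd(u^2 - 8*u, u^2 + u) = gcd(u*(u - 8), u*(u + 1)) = u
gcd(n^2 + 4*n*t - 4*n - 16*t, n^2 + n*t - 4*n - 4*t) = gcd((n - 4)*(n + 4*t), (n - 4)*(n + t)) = n - 4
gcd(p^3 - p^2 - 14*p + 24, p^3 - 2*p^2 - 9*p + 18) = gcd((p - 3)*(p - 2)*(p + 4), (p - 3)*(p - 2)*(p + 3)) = p^2 - 5*p + 6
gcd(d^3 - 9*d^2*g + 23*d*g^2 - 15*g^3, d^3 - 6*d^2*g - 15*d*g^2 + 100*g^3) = d - 5*g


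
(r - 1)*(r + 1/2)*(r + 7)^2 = r^4 + 27*r^3/2 + 83*r^2/2 - 63*r/2 - 49/2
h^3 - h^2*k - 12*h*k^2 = h*(h - 4*k)*(h + 3*k)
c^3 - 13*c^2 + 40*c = c*(c - 8)*(c - 5)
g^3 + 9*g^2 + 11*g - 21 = (g - 1)*(g + 3)*(g + 7)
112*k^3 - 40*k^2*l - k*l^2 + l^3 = (-4*k + l)^2*(7*k + l)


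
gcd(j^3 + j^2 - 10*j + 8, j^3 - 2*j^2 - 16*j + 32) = j^2 + 2*j - 8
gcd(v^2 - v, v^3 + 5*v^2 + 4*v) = v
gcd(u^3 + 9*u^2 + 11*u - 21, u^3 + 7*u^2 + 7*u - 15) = u^2 + 2*u - 3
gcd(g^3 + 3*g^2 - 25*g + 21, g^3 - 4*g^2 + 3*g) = g^2 - 4*g + 3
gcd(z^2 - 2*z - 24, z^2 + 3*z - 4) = z + 4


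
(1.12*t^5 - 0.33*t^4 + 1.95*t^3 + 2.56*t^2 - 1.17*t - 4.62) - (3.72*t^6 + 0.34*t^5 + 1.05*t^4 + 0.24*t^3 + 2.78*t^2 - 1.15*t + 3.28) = -3.72*t^6 + 0.78*t^5 - 1.38*t^4 + 1.71*t^3 - 0.22*t^2 - 0.02*t - 7.9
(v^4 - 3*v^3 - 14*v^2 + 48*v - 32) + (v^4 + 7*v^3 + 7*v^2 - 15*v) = 2*v^4 + 4*v^3 - 7*v^2 + 33*v - 32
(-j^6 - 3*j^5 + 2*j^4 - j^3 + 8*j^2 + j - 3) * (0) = 0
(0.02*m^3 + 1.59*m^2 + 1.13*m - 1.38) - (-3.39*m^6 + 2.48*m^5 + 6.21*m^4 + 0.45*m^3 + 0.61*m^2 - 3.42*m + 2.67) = 3.39*m^6 - 2.48*m^5 - 6.21*m^4 - 0.43*m^3 + 0.98*m^2 + 4.55*m - 4.05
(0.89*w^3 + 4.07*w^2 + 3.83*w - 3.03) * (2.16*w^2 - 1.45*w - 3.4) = 1.9224*w^5 + 7.5007*w^4 - 0.6547*w^3 - 25.9363*w^2 - 8.6285*w + 10.302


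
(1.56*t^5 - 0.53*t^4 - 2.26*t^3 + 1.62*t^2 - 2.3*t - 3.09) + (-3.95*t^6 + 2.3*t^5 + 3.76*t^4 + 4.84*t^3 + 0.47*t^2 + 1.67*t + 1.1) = -3.95*t^6 + 3.86*t^5 + 3.23*t^4 + 2.58*t^3 + 2.09*t^2 - 0.63*t - 1.99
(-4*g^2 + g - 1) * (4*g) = -16*g^3 + 4*g^2 - 4*g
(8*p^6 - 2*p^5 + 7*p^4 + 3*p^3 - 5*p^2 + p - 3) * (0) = 0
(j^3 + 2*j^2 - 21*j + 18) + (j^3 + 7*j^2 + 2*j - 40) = 2*j^3 + 9*j^2 - 19*j - 22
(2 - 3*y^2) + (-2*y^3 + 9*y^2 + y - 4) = -2*y^3 + 6*y^2 + y - 2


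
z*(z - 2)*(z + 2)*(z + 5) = z^4 + 5*z^3 - 4*z^2 - 20*z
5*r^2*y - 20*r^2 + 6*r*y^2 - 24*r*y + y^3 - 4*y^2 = (r + y)*(5*r + y)*(y - 4)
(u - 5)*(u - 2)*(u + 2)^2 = u^4 - 3*u^3 - 14*u^2 + 12*u + 40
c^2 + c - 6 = (c - 2)*(c + 3)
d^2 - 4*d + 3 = (d - 3)*(d - 1)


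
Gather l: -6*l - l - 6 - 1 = -7*l - 7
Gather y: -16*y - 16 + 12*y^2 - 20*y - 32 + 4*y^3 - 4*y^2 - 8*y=4*y^3 + 8*y^2 - 44*y - 48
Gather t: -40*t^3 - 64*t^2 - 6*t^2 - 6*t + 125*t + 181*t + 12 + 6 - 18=-40*t^3 - 70*t^2 + 300*t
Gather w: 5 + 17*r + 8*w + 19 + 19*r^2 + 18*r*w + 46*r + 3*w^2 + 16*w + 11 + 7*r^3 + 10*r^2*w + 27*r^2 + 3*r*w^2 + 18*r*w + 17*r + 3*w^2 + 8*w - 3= 7*r^3 + 46*r^2 + 80*r + w^2*(3*r + 6) + w*(10*r^2 + 36*r + 32) + 32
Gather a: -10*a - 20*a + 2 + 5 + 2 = 9 - 30*a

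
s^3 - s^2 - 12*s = s*(s - 4)*(s + 3)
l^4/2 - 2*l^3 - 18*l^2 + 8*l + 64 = (l/2 + 1)*(l - 8)*(l - 2)*(l + 4)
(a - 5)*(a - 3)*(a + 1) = a^3 - 7*a^2 + 7*a + 15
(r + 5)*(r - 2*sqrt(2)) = r^2 - 2*sqrt(2)*r + 5*r - 10*sqrt(2)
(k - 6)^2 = k^2 - 12*k + 36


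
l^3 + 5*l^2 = l^2*(l + 5)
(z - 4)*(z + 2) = z^2 - 2*z - 8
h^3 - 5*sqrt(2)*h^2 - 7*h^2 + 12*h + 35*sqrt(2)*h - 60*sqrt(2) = (h - 4)*(h - 3)*(h - 5*sqrt(2))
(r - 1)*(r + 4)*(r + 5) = r^3 + 8*r^2 + 11*r - 20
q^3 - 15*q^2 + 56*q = q*(q - 8)*(q - 7)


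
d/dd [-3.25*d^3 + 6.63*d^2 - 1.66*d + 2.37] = -9.75*d^2 + 13.26*d - 1.66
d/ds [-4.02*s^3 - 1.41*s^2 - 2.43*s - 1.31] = -12.06*s^2 - 2.82*s - 2.43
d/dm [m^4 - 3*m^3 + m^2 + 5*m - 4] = 4*m^3 - 9*m^2 + 2*m + 5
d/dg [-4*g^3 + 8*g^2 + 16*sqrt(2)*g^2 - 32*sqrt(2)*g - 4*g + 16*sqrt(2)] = -12*g^2 + 16*g + 32*sqrt(2)*g - 32*sqrt(2) - 4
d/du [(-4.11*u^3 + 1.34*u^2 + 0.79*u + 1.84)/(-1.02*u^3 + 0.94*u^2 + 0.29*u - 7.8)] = (1.77635683940025e-15*u^5 - 2.4966*u^4 - 0.7722*u^3 + 101.4504*u^2 - 24.3632*u - 6.6956)/(1.0404*u^6 - 1.9176*u^5 + 0.292*u^4 + 16.4572*u^3 - 14.5799*u^2 - 4.524*u + 60.84)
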